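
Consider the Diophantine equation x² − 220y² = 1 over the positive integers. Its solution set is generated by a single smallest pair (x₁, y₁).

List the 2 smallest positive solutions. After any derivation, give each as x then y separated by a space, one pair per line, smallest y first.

d=220: √d = [14; 1,4,1,28] (ℓ=4, even), read p_3/q_3
k=0  a_k=14  p_k/q_k = 14/1
k=1  a_k=1  p_k/q_k = 15/1
k=2  a_k=4  p_k/q_k = 74/5
k=3  a_k=1  p_k/q_k = 89/6
fundamental: x₁=89, y₁=6  (since 7921 − 220·36 = 1)
(89+6√220)^2 = 15841 + 1068√220

89 6
15841 1068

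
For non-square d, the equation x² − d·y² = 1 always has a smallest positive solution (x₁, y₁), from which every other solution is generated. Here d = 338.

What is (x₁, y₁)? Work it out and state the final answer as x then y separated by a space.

√338 = [18; 2,1,1,2,36, …], period ℓ=5 (odd) → k=9
a_0=18:  p_0=18·1+0=18,  q_0=18·0+1=1
…
a_3=1:  p_3=1·55+37=92,  q_3=1·3+2=5
…
a_8=1:  p_8=1·26327+17631=43958,  q_8=1·1432+959=2391
a_9=2:  p_9=2·43958+26327=114243,  q_9=2·2391+1432=6214
fundamental: x₁=114243, y₁=6214  (since 13051463049 − 338·38613796 = 1)

114243 6214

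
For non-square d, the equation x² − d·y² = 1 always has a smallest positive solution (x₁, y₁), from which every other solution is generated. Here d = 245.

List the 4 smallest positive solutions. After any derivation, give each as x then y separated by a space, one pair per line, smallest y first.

51841 3312
5374978561 343394784
557288527109761 35603857991376
57780789062419261441 3691479203918451648

√245 → a₀=15, period (1,1,1,7,6,7,1,1,1,30); ℓ=10 even so k=9
step 0: (15, 1)  from 15·(1,0) + (0,1)
step 1: (16, 1)  from 1·(15,1) + (1,0)
…
step 3: (47, 3)  from 1·(31,2) + (16,1)
step 4: (360, 23)  from 7·(47,3) + (31,2)
step 5: (2207, 141)  from 6·(360,23) + (47,3)
step 6: (15809, 1010)  from 7·(2207,141) + (360,23)
…
step 8: (33825, 2161)  from 1·(18016,1151) + (15809,1010)
step 9: (51841, 3312)  from 1·(33825,2161) + (18016,1151)
fundamental: x₁=51841, y₁=3312  (since 2687489281 − 245·10969344 = 1)
(51841+3312√245)^2 = 5374978561 + 343394784√245
(51841+3312√245)^3 = 557288527109761 + 35603857991376√245
(51841+3312√245)^4 = 57780789062419261441 + 3691479203918451648√245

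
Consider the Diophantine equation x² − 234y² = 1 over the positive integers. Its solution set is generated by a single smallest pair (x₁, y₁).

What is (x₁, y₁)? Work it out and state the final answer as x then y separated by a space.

5201 340

d=234: √d = [15; 3,2,1,2,1,2,3,30] (ℓ=8, even), read p_7/q_7
a_0=15:  p_0=15·1+0=15,  q_0=15·0+1=1
a_1=3:  p_1=3·15+1=46,  q_1=3·1+0=3
…
a_5=1:  p_5=1·413+153=566,  q_5=1·27+10=37
a_6=2:  p_6=2·566+413=1545,  q_6=2·37+27=101
a_7=3:  p_7=3·1545+566=5201,  q_7=3·101+37=340
→ (5201, 340).  Check: 5201²=27050401, 234·340²=27050400, difference 1.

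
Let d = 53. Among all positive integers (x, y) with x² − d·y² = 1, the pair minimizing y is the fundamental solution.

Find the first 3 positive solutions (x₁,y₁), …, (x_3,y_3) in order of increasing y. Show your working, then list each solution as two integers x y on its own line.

√53 → a₀=7, period (3,1,1,3,14); ℓ=5 odd so k=9
a_0=7:  p_0=7·1+0=7,  q_0=7·0+1=1
a_1=3:  p_1=3·7+1=22,  q_1=3·1+0=3
…
a_8=1:  p_8=1·10578+7979=18557,  q_8=1·1453+1096=2549
a_9=3:  p_9=3·18557+10578=66249,  q_9=3·2549+1453=9100
fundamental: x₁=66249, y₁=9100  (since 4388930001 − 53·82810000 = 1)
n=2: (66249,9100)∘(66249,9100) = (66249·66249+53·9100·9100, 66249·9100+9100·66249) = (8777860001,1205731800)
n=3: (8777860001,1205731800)∘(66249,9100) = (66249·8777860001+53·9100·1205731800, 66249·1205731800+9100·8777860001) = (1163048894346249,159757052027300)

66249 9100
8777860001 1205731800
1163048894346249 159757052027300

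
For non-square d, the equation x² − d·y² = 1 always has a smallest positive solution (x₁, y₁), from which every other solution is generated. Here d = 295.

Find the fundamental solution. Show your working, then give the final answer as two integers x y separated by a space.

√295 = [17; 5,1,2,3,2,6,2,3,2,1,5,34, …], period ℓ=12 (even) → k=11
step 0: (17, 1)  from 17·(1,0) + (0,1)
…
step 2: (103, 6)  from 1·(86,5) + (17,1)
…
step 4: (979, 57)  from 3·(292,17) + (103,6)
step 5: (2250, 131)  from 2·(979,57) + (292,17)
step 6: (14479, 843)  from 6·(2250,131) + (979,57)
step 7: (31208, 1817)  from 2·(14479,843) + (2250,131)
step 8: (108103, 6294)  from 3·(31208,1817) + (14479,843)
step 9: (247414, 14405)  from 2·(108103,6294) + (31208,1817)
step 10: (355517, 20699)  from 1·(247414,14405) + (108103,6294)
step 11: (2024999, 117900)  from 5·(355517,20699) + (247414,14405)
→ (2024999, 117900).  Check: 2024999²=4100620950001, 295·117900²=4100620950000, difference 1.

2024999 117900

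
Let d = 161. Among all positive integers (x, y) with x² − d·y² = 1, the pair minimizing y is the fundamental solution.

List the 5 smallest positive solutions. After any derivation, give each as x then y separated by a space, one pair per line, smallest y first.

11775 928
277301249 21854400
6530444402175 514671119072
153791965393920001 12120504832291200
3621800778496371621375 285437888285786640928

√161 → a₀=12, period (1,2,4,1,2,1,4,2,1,24); ℓ=10 even so k=9
k=0  a_k=12  p_k/q_k = 12/1
…
k=6  a_k=1  p_k/q_k = 774/61
…
k=8  a_k=2  p_k/q_k = 8108/639
k=9  a_k=1  p_k/q_k = 11775/928
→ (11775, 928).  Check: 11775²=138650625, 161·928²=138650624, difference 1.
(11775+928√161)^2 = 277301249 + 21854400√161
(11775+928√161)^3 = 6530444402175 + 514671119072√161
(11775+928√161)^4 = 153791965393920001 + 12120504832291200√161
(11775+928√161)^5 = 3621800778496371621375 + 285437888285786640928√161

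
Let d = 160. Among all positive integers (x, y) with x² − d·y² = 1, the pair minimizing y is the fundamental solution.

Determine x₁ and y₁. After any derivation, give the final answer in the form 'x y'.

d=160: √d = [12; 1,1,1,5,1,1,1,24] (ℓ=8, even), read p_7/q_7
step 0: (12, 1)  from 12·(1,0) + (0,1)
step 1: (13, 1)  from 1·(12,1) + (1,0)
step 2: (25, 2)  from 1·(13,1) + (12,1)
step 3: (38, 3)  from 1·(25,2) + (13,1)
step 4: (215, 17)  from 5·(38,3) + (25,2)
step 5: (253, 20)  from 1·(215,17) + (38,3)
step 6: (468, 37)  from 1·(253,20) + (215,17)
step 7: (721, 57)  from 1·(468,37) + (253,20)
fundamental: x₁=721, y₁=57  (since 519841 − 160·3249 = 1)

721 57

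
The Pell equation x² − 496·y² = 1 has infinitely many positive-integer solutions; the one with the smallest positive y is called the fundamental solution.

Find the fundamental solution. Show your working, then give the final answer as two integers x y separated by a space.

4620799 207480

√496 → a₀=22, period (3,1,2,4,1,…,1,3,44); ℓ=16 even so k=15
step 0: (22, 1)  from 22·(1,0) + (0,1)
step 1: (67, 3)  from 3·(22,1) + (1,0)
step 2: (89, 4)  from 1·(67,3) + (22,1)
…
step 4: (1069, 48)  from 4·(245,11) + (89,4)
step 5: (1314, 59)  from 1·(1069,48) + (245,11)
…
step 7: (6080, 273)  from 2·(2383,107) + (1314,59)
step 8: (14543, 653)  from 2·(6080,273) + (2383,107)
…
step 10: (49709, 2232)  from 1·(35166,1579) + (14543,653)
step 11: (84875, 3811)  from 1·(49709,2232) + (35166,1579)
…
step 14: (1252502, 56239)  from 1·(863293,38763) + (389209,17476)
step 15: (4620799, 207480)  from 3·(1252502,56239) + (863293,38763)
(x₁, y₁) = (4620799, 207480);  4620799² − 496·207480² = 1 ✓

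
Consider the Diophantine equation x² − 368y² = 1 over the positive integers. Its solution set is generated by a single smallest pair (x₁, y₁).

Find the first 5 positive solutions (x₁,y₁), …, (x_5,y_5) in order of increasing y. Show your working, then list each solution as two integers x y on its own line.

1151 60
2649601 138120
6099380351 317952180
14040770918401 731925780240
32321848554778751 1684892828160300

√368 = [19; 5,2,5,38, …], period ℓ=4 (even) → k=3
k=0  a_k=19  p_k/q_k = 19/1
k=1  a_k=5  p_k/q_k = 96/5
k=2  a_k=2  p_k/q_k = 211/11
k=3  a_k=5  p_k/q_k = 1151/60
fundamental: x₁=1151, y₁=60  (since 1324801 − 368·3600 = 1)
k=2:  x_2 = 1151·1151+368·60·60 = 2649601,  y_2 = 1151·60+60·1151 = 138120
k=3:  x_3 = 1151·2649601+368·60·138120 = 6099380351,  y_3 = 1151·138120+60·2649601 = 317952180
k=4:  x_4 = 1151·6099380351+368·60·317952180 = 14040770918401,  y_4 = 1151·317952180+60·6099380351 = 731925780240
k=5:  x_5 = 1151·14040770918401+368·60·731925780240 = 32321848554778751,  y_5 = 1151·731925780240+60·14040770918401 = 1684892828160300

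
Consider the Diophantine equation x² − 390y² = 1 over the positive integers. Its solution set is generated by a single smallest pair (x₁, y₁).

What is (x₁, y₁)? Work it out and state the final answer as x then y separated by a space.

79 4

[19; 1,2,1,38] for √390; ℓ=4 ⇒ convergent index 3
step 0: (19, 1)  from 19·(1,0) + (0,1)
step 1: (20, 1)  from 1·(19,1) + (1,0)
step 2: (59, 3)  from 2·(20,1) + (19,1)
step 3: (79, 4)  from 1·(59,3) + (20,1)
fundamental: x₁=79, y₁=4  (since 6241 − 390·16 = 1)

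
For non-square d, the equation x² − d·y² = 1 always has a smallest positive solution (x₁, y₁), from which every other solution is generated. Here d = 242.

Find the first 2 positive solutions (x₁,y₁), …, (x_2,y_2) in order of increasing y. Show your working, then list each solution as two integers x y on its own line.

19601 1260
768398401 49394520

[15; 1,1,3,1,14,1,3,1,1,30] for √242; ℓ=10 ⇒ convergent index 9
k=0  a_k=15  p_k/q_k = 15/1
k=1  a_k=1  p_k/q_k = 16/1
k=2  a_k=1  p_k/q_k = 31/2
k=3  a_k=3  p_k/q_k = 109/7
k=4  a_k=1  p_k/q_k = 140/9
…
k=6  a_k=1  p_k/q_k = 2209/142
k=7  a_k=3  p_k/q_k = 8696/559
k=8  a_k=1  p_k/q_k = 10905/701
k=9  a_k=1  p_k/q_k = 19601/1260
→ (19601, 1260).  Check: 19601²=384199201, 242·1260²=384199200, difference 1.
k=2:  x_2 = 19601·19601+242·1260·1260 = 768398401,  y_2 = 19601·1260+1260·19601 = 49394520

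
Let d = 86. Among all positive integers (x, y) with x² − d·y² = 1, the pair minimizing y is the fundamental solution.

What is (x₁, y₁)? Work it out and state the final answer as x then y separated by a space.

[9; 3,1,1,1,8,1,1,1,3,18] for √86; ℓ=10 ⇒ convergent index 9
step 0: (9, 1)  from 9·(1,0) + (0,1)
step 1: (28, 3)  from 3·(9,1) + (1,0)
step 2: (37, 4)  from 1·(28,3) + (9,1)
step 3: (65, 7)  from 1·(37,4) + (28,3)
step 4: (102, 11)  from 1·(65,7) + (37,4)
step 5: (881, 95)  from 8·(102,11) + (65,7)
step 6: (983, 106)  from 1·(881,95) + (102,11)
step 7: (1864, 201)  from 1·(983,106) + (881,95)
step 8: (2847, 307)  from 1·(1864,201) + (983,106)
step 9: (10405, 1122)  from 3·(2847,307) + (1864,201)
→ (10405, 1122).  Check: 10405²=108264025, 86·1122²=108264024, difference 1.

10405 1122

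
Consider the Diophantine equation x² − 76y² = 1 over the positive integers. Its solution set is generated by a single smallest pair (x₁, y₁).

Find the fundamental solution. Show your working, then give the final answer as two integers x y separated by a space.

[8; 1,2,1,1,5,4,5,1,1,2,1,16] for √76; ℓ=12 ⇒ convergent index 11
k=0  a_k=8  p_k/q_k = 8/1
…
k=2  a_k=2  p_k/q_k = 26/3
k=3  a_k=1  p_k/q_k = 35/4
k=4  a_k=1  p_k/q_k = 61/7
k=5  a_k=5  p_k/q_k = 340/39
k=6  a_k=4  p_k/q_k = 1421/163
…
k=8  a_k=1  p_k/q_k = 8866/1017
k=9  a_k=1  p_k/q_k = 16311/1871
k=10  a_k=2  p_k/q_k = 41488/4759
k=11  a_k=1  p_k/q_k = 57799/6630
→ (57799, 6630).  Check: 57799²=3340724401, 76·6630²=3340724400, difference 1.

57799 6630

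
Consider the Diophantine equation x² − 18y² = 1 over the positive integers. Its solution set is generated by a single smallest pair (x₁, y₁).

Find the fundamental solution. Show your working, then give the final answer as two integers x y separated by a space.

d=18: √d = [4; 4,8] (ℓ=2, even), read p_1/q_1
a_0=4:  p_0=4·1+0=4,  q_0=4·0+1=1
a_1=4:  p_1=4·4+1=17,  q_1=4·1+0=4
fundamental: x₁=17, y₁=4  (since 289 − 18·16 = 1)

17 4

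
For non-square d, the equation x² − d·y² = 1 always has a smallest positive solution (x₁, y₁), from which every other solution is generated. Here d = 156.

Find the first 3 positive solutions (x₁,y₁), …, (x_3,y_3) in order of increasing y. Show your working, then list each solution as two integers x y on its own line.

√156 → a₀=12, period (2,24); ℓ=2 even so k=1
k=0  a_k=12  p_k/q_k = 12/1
k=1  a_k=2  p_k/q_k = 25/2
→ (25, 2).  Check: 25²=625, 156·2²=624, difference 1.
(x_2, y_2) = (25·25 + 156·2·2, 25·2 + 2·25) = (1249, 100)
(x_3, y_3) = (25·1249 + 156·2·100, 25·100 + 2·1249) = (62425, 4998)

25 2
1249 100
62425 4998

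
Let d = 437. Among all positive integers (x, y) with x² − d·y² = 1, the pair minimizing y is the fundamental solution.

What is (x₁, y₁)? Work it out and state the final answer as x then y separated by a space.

4599 220

[20; 1,9,2,9,1,40] for √437; ℓ=6 ⇒ convergent index 5
a_0=20:  p_0=20·1+0=20,  q_0=20·0+1=1
…
a_2=9:  p_2=9·21+20=209,  q_2=9·1+1=10
…
a_4=9:  p_4=9·439+209=4160,  q_4=9·21+10=199
a_5=1:  p_5=1·4160+439=4599,  q_5=1·199+21=220
(x₁, y₁) = (4599, 220);  4599² − 437·220² = 1 ✓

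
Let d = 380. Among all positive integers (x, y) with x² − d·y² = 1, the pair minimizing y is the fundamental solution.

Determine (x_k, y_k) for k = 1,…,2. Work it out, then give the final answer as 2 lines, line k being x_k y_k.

√380 = [19; 2,38, …], period ℓ=2 (even) → k=1
step 0: (19, 1)  from 19·(1,0) + (0,1)
step 1: (39, 2)  from 2·(19,1) + (1,0)
→ (39, 2).  Check: 39²=1521, 380·2²=1520, difference 1.
(x_2, y_2) = (39·39 + 380·2·2, 39·2 + 2·39) = (3041, 156)

39 2
3041 156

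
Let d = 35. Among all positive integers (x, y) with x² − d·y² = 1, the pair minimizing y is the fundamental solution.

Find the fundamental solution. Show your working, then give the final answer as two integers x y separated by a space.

√35 = [5; 1,10, …], period ℓ=2 (even) → k=1
k=0  a_k=5  p_k/q_k = 5/1
k=1  a_k=1  p_k/q_k = 6/1
→ (6, 1).  Check: 6²=36, 35·1²=35, difference 1.

6 1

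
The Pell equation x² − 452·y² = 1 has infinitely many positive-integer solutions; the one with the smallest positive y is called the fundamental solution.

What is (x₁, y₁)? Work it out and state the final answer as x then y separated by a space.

√452 → a₀=21, period (3,1,5,3,10,3,5,1,3,42); ℓ=10 even so k=9
step 0: (21, 1)  from 21·(1,0) + (0,1)
…
step 3: (489, 23)  from 5·(85,4) + (64,3)
step 4: (1552, 73)  from 3·(489,23) + (85,4)
…
step 7: (263904, 12413)  from 5·(49579,2332) + (16009,753)
step 8: (313483, 14745)  from 1·(263904,12413) + (49579,2332)
step 9: (1204353, 56648)  from 3·(313483,14745) + (263904,12413)
fundamental: x₁=1204353, y₁=56648  (since 1450466148609 − 452·3208995904 = 1)

1204353 56648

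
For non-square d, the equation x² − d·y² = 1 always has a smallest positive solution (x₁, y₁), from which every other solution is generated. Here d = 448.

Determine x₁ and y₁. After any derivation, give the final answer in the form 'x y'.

[21; 6,42] for √448; ℓ=2 ⇒ convergent index 1
i=0: a=21 ⇒ p=21, q=1
i=1: a=6 ⇒ p=127, q=6
(x₁, y₁) = (127, 6);  127² − 448·6² = 1 ✓

127 6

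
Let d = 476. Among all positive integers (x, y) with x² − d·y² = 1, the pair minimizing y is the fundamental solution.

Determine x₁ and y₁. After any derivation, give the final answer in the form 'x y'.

28799 1320

d=476: √d = [21; 1,4,2,10,2,4,1,42] (ℓ=8, even), read p_7/q_7
i=0: a=21 ⇒ p=21, q=1
i=1: a=1 ⇒ p=22, q=1
i=2: a=4 ⇒ p=109, q=5
i=3: a=2 ⇒ p=240, q=11
…
i=5: a=2 ⇒ p=5258, q=241
i=6: a=4 ⇒ p=23541, q=1079
i=7: a=1 ⇒ p=28799, q=1320
fundamental: x₁=28799, y₁=1320  (since 829382401 − 476·1742400 = 1)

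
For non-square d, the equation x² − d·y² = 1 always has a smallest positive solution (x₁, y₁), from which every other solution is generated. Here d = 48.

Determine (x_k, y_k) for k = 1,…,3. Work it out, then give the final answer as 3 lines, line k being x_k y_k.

[6; 1,12] for √48; ℓ=2 ⇒ convergent index 1
step 0: (6, 1)  from 6·(1,0) + (0,1)
step 1: (7, 1)  from 1·(6,1) + (1,0)
fundamental: x₁=7, y₁=1  (since 49 − 48·1 = 1)
n=2: (7,1)∘(7,1) = (7·7+48·1·1, 7·1+1·7) = (97,14)
n=3: (97,14)∘(7,1) = (7·97+48·1·14, 7·14+1·97) = (1351,195)

7 1
97 14
1351 195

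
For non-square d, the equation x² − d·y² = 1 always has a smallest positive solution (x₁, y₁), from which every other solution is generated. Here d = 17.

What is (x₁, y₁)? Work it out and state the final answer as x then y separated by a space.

d=17: √d = [4; 8] (ℓ=1, odd), read p_1/q_1
k=0  a_k=4  p_k/q_k = 4/1
k=1  a_k=8  p_k/q_k = 33/8
fundamental: x₁=33, y₁=8  (since 1089 − 17·64 = 1)

33 8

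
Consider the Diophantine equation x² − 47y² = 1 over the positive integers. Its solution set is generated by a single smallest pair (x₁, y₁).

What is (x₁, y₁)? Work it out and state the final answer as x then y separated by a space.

48 7

√47 → a₀=6, period (1,5,1,12); ℓ=4 even so k=3
a_0=6:  p_0=6·1+0=6,  q_0=6·0+1=1
…
a_2=5:  p_2=5·7+6=41,  q_2=5·1+1=6
a_3=1:  p_3=1·41+7=48,  q_3=1·6+1=7
fundamental: x₁=48, y₁=7  (since 2304 − 47·49 = 1)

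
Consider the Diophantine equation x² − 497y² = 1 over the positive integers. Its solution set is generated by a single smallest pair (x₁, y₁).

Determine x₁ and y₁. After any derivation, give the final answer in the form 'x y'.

1201887 53912

√497 → a₀=22, period (3,2,2,5,6,5,2,2,3,44); ℓ=10 even so k=9
k=0  a_k=22  p_k/q_k = 22/1
k=1  a_k=3  p_k/q_k = 67/3
k=2  a_k=2  p_k/q_k = 156/7
k=3  a_k=2  p_k/q_k = 379/17
k=4  a_k=5  p_k/q_k = 2051/92
…
k=6  a_k=5  p_k/q_k = 65476/2937
…
k=8  a_k=2  p_k/q_k = 352750/15823
k=9  a_k=3  p_k/q_k = 1201887/53912
fundamental: x₁=1201887, y₁=53912  (since 1444532360769 − 497·2906503744 = 1)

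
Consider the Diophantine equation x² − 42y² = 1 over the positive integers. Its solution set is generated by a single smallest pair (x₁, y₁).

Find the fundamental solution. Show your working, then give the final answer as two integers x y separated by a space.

13 2

√42 → a₀=6, period (2,12); ℓ=2 even so k=1
k=0  a_k=6  p_k/q_k = 6/1
k=1  a_k=2  p_k/q_k = 13/2
fundamental: x₁=13, y₁=2  (since 169 − 42·4 = 1)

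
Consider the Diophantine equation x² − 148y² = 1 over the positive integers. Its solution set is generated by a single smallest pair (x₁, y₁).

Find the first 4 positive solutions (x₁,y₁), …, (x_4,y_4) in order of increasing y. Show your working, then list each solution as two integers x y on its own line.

73 6
10657 876
1555849 127890
227143297 18671064

d=148: √d = [12; 6,24] (ℓ=2, even), read p_1/q_1
step 0: (12, 1)  from 12·(1,0) + (0,1)
step 1: (73, 6)  from 6·(12,1) + (1,0)
(x₁, y₁) = (73, 6);  73² − 148·6² = 1 ✓
k=2:  x_2 = 73·73+148·6·6 = 10657,  y_2 = 73·6+6·73 = 876
k=3:  x_3 = 73·10657+148·6·876 = 1555849,  y_3 = 73·876+6·10657 = 127890
k=4:  x_4 = 73·1555849+148·6·127890 = 227143297,  y_4 = 73·127890+6·1555849 = 18671064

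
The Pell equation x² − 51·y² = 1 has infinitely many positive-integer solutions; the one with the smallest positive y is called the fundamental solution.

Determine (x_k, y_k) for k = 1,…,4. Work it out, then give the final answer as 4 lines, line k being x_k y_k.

50 7
4999 700
499850 69993
49980001 6998600

d=51: √d = [7; 7,14] (ℓ=2, even), read p_1/q_1
a_0=7:  p_0=7·1+0=7,  q_0=7·0+1=1
a_1=7:  p_1=7·7+1=50,  q_1=7·1+0=7
fundamental: x₁=50, y₁=7  (since 2500 − 51·49 = 1)
n=2: (50,7)∘(50,7) = (50·50+51·7·7, 50·7+7·50) = (4999,700)
n=3: (4999,700)∘(50,7) = (50·4999+51·7·700, 50·700+7·4999) = (499850,69993)
n=4: (499850,69993)∘(50,7) = (50·499850+51·7·69993, 50·69993+7·499850) = (49980001,6998600)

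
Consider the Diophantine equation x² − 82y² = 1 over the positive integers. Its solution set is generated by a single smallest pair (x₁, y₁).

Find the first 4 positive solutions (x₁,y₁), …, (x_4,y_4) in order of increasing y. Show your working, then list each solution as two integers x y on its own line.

163 18
53137 5868
17322499 1912950
5647081537 623615832

√82 = [9; 18, …], period ℓ=1 (odd) → k=1
step 0: (9, 1)  from 9·(1,0) + (0,1)
step 1: (163, 18)  from 18·(9,1) + (1,0)
(x₁, y₁) = (163, 18);  163² − 82·18² = 1 ✓
n=2: (163,18)∘(163,18) = (163·163+82·18·18, 163·18+18·163) = (53137,5868)
n=3: (53137,5868)∘(163,18) = (163·53137+82·18·5868, 163·5868+18·53137) = (17322499,1912950)
n=4: (17322499,1912950)∘(163,18) = (163·17322499+82·18·1912950, 163·1912950+18·17322499) = (5647081537,623615832)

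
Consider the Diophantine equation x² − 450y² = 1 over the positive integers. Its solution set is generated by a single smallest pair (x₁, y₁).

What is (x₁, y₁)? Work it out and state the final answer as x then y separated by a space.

√450 = [21; 4,1,2,4,2,1,4,42, …], period ℓ=8 (even) → k=7
k=0  a_k=21  p_k/q_k = 21/1
k=1  a_k=4  p_k/q_k = 85/4
…
k=4  a_k=4  p_k/q_k = 1294/61
…
k=6  a_k=1  p_k/q_k = 4179/197
k=7  a_k=4  p_k/q_k = 19601/924
→ (19601, 924).  Check: 19601²=384199201, 450·924²=384199200, difference 1.

19601 924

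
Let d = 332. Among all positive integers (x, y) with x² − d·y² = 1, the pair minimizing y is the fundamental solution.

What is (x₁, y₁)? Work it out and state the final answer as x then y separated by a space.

13447 738

√332 = [18; 4,1,1,8,1,1,4,36, …], period ℓ=8 (even) → k=7
i=0: a=18 ⇒ p=18, q=1
i=1: a=4 ⇒ p=73, q=4
i=2: a=1 ⇒ p=91, q=5
i=3: a=1 ⇒ p=164, q=9
i=4: a=8 ⇒ p=1403, q=77
i=5: a=1 ⇒ p=1567, q=86
i=6: a=1 ⇒ p=2970, q=163
i=7: a=4 ⇒ p=13447, q=738
fundamental: x₁=13447, y₁=738  (since 180821809 − 332·544644 = 1)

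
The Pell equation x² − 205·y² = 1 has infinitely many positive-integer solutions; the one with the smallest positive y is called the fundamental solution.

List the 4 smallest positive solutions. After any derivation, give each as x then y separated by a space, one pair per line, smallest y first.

d=205: √d = [14; 3,6,1,4,1,6,3,28] (ℓ=8, even), read p_7/q_7
step 0: (14, 1)  from 14·(1,0) + (0,1)
step 1: (43, 3)  from 3·(14,1) + (1,0)
…
step 4: (1532, 107)  from 4·(315,22) + (272,19)
…
step 6: (12614, 881)  from 6·(1847,129) + (1532,107)
step 7: (39689, 2772)  from 3·(12614,881) + (1847,129)
fundamental: x₁=39689, y₁=2772  (since 1575216721 − 205·7683984 = 1)
n=2: (39689,2772)∘(39689,2772) = (39689·39689+205·2772·2772, 39689·2772+2772·39689) = (3150433441,220035816)
n=3: (3150433441,220035816)∘(39689,2772) = (39689·3150433441+205·2772·220035816, 39689·220035816+2772·3150433441) = (250075105640009,17466002999676)
n=4: (250075105640009,17466002999676)∘(39689,2772) = (39689·250075105640009+205·2772·17466002999676, 39689·17466002999676+2772·250075105640009) = (19850461732342200961,1386416385888245712)

39689 2772
3150433441 220035816
250075105640009 17466002999676
19850461732342200961 1386416385888245712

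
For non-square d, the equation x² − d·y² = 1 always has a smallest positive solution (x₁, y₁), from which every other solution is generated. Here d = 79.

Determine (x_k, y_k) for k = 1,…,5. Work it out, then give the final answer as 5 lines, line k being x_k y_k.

80 9
12799 1440
2047760 230391
327628801 36861120
52418560400 5897548809

[8; 1,7,1,16] for √79; ℓ=4 ⇒ convergent index 3
step 0: (8, 1)  from 8·(1,0) + (0,1)
step 1: (9, 1)  from 1·(8,1) + (1,0)
step 2: (71, 8)  from 7·(9,1) + (8,1)
step 3: (80, 9)  from 1·(71,8) + (9,1)
(x₁, y₁) = (80, 9);  80² − 79·9² = 1 ✓
(80+9√79)^2 = 12799 + 1440√79
(80+9√79)^3 = 2047760 + 230391√79
(80+9√79)^4 = 327628801 + 36861120√79
(80+9√79)^5 = 52418560400 + 5897548809√79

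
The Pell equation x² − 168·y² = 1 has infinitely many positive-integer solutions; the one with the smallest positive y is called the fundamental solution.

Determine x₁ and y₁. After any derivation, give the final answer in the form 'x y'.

[12; 1,24] for √168; ℓ=2 ⇒ convergent index 1
i=0: a=12 ⇒ p=12, q=1
i=1: a=1 ⇒ p=13, q=1
fundamental: x₁=13, y₁=1  (since 169 − 168·1 = 1)

13 1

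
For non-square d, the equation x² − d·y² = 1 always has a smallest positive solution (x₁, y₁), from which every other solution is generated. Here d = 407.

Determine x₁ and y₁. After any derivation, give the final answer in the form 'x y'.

√407 → a₀=20, period (5,1,2,1,5,40); ℓ=6 even so k=5
a_0=20:  p_0=20·1+0=20,  q_0=20·0+1=1
…
a_3=2:  p_3=2·121+101=343,  q_3=2·6+5=17
a_4=1:  p_4=1·343+121=464,  q_4=1·17+6=23
a_5=5:  p_5=5·464+343=2663,  q_5=5·23+17=132
→ (2663, 132).  Check: 2663²=7091569, 407·132²=7091568, difference 1.

2663 132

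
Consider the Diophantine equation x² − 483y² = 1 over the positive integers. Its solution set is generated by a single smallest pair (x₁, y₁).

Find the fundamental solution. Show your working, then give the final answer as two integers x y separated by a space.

√483 = [21; 1,42, …], period ℓ=2 (even) → k=1
step 0: (21, 1)  from 21·(1,0) + (0,1)
step 1: (22, 1)  from 1·(21,1) + (1,0)
fundamental: x₁=22, y₁=1  (since 484 − 483·1 = 1)

22 1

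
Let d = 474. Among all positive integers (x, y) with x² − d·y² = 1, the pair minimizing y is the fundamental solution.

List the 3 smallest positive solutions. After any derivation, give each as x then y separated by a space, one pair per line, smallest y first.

√474 = [21; 1,3,2,1,1,…,3,1,42, …], period ℓ=14 (even) → k=13
i=0: a=21 ⇒ p=21, q=1
i=1: a=1 ⇒ p=22, q=1
i=2: a=3 ⇒ p=87, q=4
…
i=4: a=1 ⇒ p=283, q=13
i=5: a=1 ⇒ p=479, q=22
i=6: a=1 ⇒ p=762, q=35
i=7: a=6 ⇒ p=5051, q=232
i=8: a=1 ⇒ p=5813, q=267
i=9: a=1 ⇒ p=10864, q=499
i=10: a=1 ⇒ p=16677, q=766
i=11: a=2 ⇒ p=44218, q=2031
i=12: a=3 ⇒ p=149331, q=6859
i=13: a=1 ⇒ p=193549, q=8890
(x₁, y₁) = (193549, 8890);  193549² − 474·8890² = 1 ✓
n=2: (193549,8890)∘(193549,8890) = (193549·193549+474·8890·8890, 193549·8890+8890·193549) = (74922430801,3441301220)
n=3: (74922430801,3441301220)∘(193549,8890) = (193549·74922430801+474·8890·3441301220, 193549·3441301220+8890·74922430801) = (29002323118011949,1332120819650670)

193549 8890
74922430801 3441301220
29002323118011949 1332120819650670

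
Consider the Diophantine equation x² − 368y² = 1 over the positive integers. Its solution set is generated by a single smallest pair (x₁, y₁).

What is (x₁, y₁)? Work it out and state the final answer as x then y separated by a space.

√368 = [19; 5,2,5,38, …], period ℓ=4 (even) → k=3
i=0: a=19 ⇒ p=19, q=1
i=1: a=5 ⇒ p=96, q=5
i=2: a=2 ⇒ p=211, q=11
i=3: a=5 ⇒ p=1151, q=60
(x₁, y₁) = (1151, 60);  1151² − 368·60² = 1 ✓

1151 60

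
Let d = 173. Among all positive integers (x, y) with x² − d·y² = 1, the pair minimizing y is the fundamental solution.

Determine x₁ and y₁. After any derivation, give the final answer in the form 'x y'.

√173 = [13; 6,1,1,6,26, …], period ℓ=5 (odd) → k=9
step 0: (13, 1)  from 13·(1,0) + (0,1)
step 1: (79, 6)  from 6·(13,1) + (1,0)
…
step 4: (1118, 85)  from 6·(171,13) + (92,7)
step 5: (29239, 2223)  from 26·(1118,85) + (171,13)
step 6: (176552, 13423)  from 6·(29239,2223) + (1118,85)
…
step 8: (382343, 29069)  from 1·(205791,15646) + (176552,13423)
step 9: (2499849, 190060)  from 6·(382343,29069) + (205791,15646)
→ (2499849, 190060).  Check: 2499849²=6249245022801, 173·190060²=6249245022800, difference 1.

2499849 190060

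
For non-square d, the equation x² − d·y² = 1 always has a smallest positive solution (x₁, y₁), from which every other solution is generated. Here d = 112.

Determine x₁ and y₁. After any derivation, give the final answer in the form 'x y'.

[10; 1,1,2,1,1,20] for √112; ℓ=6 ⇒ convergent index 5
i=0: a=10 ⇒ p=10, q=1
…
i=2: a=1 ⇒ p=21, q=2
i=3: a=2 ⇒ p=53, q=5
i=4: a=1 ⇒ p=74, q=7
i=5: a=1 ⇒ p=127, q=12
(x₁, y₁) = (127, 12);  127² − 112·12² = 1 ✓

127 12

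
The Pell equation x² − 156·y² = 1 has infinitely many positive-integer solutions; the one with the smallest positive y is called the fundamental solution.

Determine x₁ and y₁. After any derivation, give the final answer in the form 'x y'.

25 2

d=156: √d = [12; 2,24] (ℓ=2, even), read p_1/q_1
a_0=12:  p_0=12·1+0=12,  q_0=12·0+1=1
a_1=2:  p_1=2·12+1=25,  q_1=2·1+0=2
fundamental: x₁=25, y₁=2  (since 625 − 156·4 = 1)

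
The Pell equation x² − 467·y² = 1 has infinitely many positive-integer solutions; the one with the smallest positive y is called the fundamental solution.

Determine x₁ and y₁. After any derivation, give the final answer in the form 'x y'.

1625626 75225

[21; 1,1,1,1,3,…,1,1,42] for √467; ℓ=14 ⇒ convergent index 13
a_0=21:  p_0=21·1+0=21,  q_0=21·0+1=1
…
a_3=1:  p_3=1·43+22=65,  q_3=1·2+1=3
…
a_5=3:  p_5=3·108+65=389,  q_5=3·5+3=18
a_6=3:  p_6=3·389+108=1275,  q_6=3·18+5=59
…
a_8=3:  p_8=3·27164+1275=82767,  q_8=3·1257+59=3830
…
a_11=1:  p_11=1·358232+275465=633697,  q_11=1·16577+12747=29324
a_12=1:  p_12=1·633697+358232=991929,  q_12=1·29324+16577=45901
a_13=1:  p_13=1·991929+633697=1625626,  q_13=1·45901+29324=75225
fundamental: x₁=1625626, y₁=75225  (since 2642659891876 − 467·5658800625 = 1)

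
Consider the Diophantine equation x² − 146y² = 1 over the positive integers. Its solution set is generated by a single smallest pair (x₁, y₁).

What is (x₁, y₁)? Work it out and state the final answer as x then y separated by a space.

d=146: √d = [12; 12,24] (ℓ=2, even), read p_1/q_1
i=0: a=12 ⇒ p=12, q=1
i=1: a=12 ⇒ p=145, q=12
fundamental: x₁=145, y₁=12  (since 21025 − 146·144 = 1)

145 12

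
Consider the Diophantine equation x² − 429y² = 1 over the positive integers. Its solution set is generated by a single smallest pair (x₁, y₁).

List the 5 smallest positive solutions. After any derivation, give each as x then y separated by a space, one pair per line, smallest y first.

d=429: √d = [20; 1,2,2,9,1,12,1,9,2,2,1,40] (ℓ=12, even), read p_11/q_11
step 0: (20, 1)  from 20·(1,0) + (0,1)
step 1: (21, 1)  from 1·(20,1) + (1,0)
step 2: (62, 3)  from 2·(21,1) + (20,1)
step 3: (145, 7)  from 2·(62,3) + (21,1)
step 4: (1367, 66)  from 9·(145,7) + (62,3)
step 5: (1512, 73)  from 1·(1367,66) + (145,7)
step 6: (19511, 942)  from 12·(1512,73) + (1367,66)
step 7: (21023, 1015)  from 1·(19511,942) + (1512,73)
…
step 10: (1085636, 52415)  from 2·(438459,21169) + (208718,10077)
step 11: (1524095, 73584)  from 1·(1085636,52415) + (438459,21169)
(x₁, y₁) = (1524095, 73584);  1524095² − 429·73584² = 1 ✓
k=2:  x_2 = 1524095·1524095+429·73584·73584 = 4645731138049,  y_2 = 1524095·73584+73584·1524095 = 224298012960
k=3:  x_3 = 1524095·4645731138049+429·73584·224298012960 = 14161071197688057215,  y_3 = 1524095·224298012960+73584·4645731138049 = 683702960124468816
k=4:  x_4 = 1524095·14161071197688057215+429·73584·683702960124468816 = 43165635614076113391052801,  y_4 = 1524095·683702960124468816+73584·14161071197688057215 = 2084056526021580302230080
k=5:  x_5 = 1524095·43165635614076113391052801+429·73584·2084056526021580302230080 = 131577058822456507006275549422975,  y_5 = 1524095·2084056526021580302230080+73584·43165635614076113391052801 = 6352600262053037158494583086384

1524095 73584
4645731138049 224298012960
14161071197688057215 683702960124468816
43165635614076113391052801 2084056526021580302230080
131577058822456507006275549422975 6352600262053037158494583086384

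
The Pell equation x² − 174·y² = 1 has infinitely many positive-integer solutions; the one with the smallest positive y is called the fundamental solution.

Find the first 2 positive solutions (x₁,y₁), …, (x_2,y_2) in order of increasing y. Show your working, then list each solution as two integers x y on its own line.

d=174: √d = [13; 5,4,5,26] (ℓ=4, even), read p_3/q_3
step 0: (13, 1)  from 13·(1,0) + (0,1)
step 1: (66, 5)  from 5·(13,1) + (1,0)
step 2: (277, 21)  from 4·(66,5) + (13,1)
step 3: (1451, 110)  from 5·(277,21) + (66,5)
fundamental: x₁=1451, y₁=110  (since 2105401 − 174·12100 = 1)
k=2:  x_2 = 1451·1451+174·110·110 = 4210801,  y_2 = 1451·110+110·1451 = 319220

1451 110
4210801 319220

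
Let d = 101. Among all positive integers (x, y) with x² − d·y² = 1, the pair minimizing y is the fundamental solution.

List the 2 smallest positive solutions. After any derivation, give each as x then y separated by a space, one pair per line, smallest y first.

201 20
80801 8040

√101 → a₀=10, period (20); ℓ=1 odd so k=1
a_0=10:  p_0=10·1+0=10,  q_0=10·0+1=1
a_1=20:  p_1=20·10+1=201,  q_1=20·1+0=20
(x₁, y₁) = (201, 20);  201² − 101·20² = 1 ✓
k=2:  x_2 = 201·201+101·20·20 = 80801,  y_2 = 201·20+20·201 = 8040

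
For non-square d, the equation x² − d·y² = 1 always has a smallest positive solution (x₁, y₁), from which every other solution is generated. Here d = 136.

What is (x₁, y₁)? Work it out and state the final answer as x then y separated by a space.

35 3

[11; 1,1,1,22] for √136; ℓ=4 ⇒ convergent index 3
k=0  a_k=11  p_k/q_k = 11/1
k=1  a_k=1  p_k/q_k = 12/1
k=2  a_k=1  p_k/q_k = 23/2
k=3  a_k=1  p_k/q_k = 35/3
(x₁, y₁) = (35, 3);  35² − 136·3² = 1 ✓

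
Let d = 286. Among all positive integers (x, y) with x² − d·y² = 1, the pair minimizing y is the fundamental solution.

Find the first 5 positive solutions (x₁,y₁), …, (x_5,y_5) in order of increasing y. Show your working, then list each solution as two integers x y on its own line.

√286 = [16; 1,10,3,3,2,3,3,10,1,32, …], period ℓ=10 (even) → k=9
step 0: (16, 1)  from 16·(1,0) + (0,1)
step 1: (17, 1)  from 1·(16,1) + (1,0)
step 2: (186, 11)  from 10·(17,1) + (16,1)
…
step 5: (4397, 260)  from 2·(1911,113) + (575,34)
step 6: (15102, 893)  from 3·(4397,260) + (1911,113)
step 7: (49703, 2939)  from 3·(15102,893) + (4397,260)
step 8: (512132, 30283)  from 10·(49703,2939) + (15102,893)
step 9: (561835, 33222)  from 1·(512132,30283) + (49703,2939)
(x₁, y₁) = (561835, 33222);  561835² − 286·33222² = 1 ✓
n=2: (561835,33222)∘(561835,33222) = (561835·561835+286·33222·33222, 561835·33222+33222·561835) = (631317134449,37330564740)
n=3: (631317134449,37330564740)∘(561835,33222) = (561835·631317134449+286·33222·37330564740, 561835·37330564740+33222·631317134449) = (709392124465745995,41947235681362578)
n=4: (709392124465745995,41947235681362578)∘(561835,33222) = (561835·709392124465745995+286·33222·41947235681362578, 561835·41947235681362578+33222·709392124465745995) = (797122648497793485067201,47134850318039357456520)
n=5: (797122648497793485067201,47134850318039357456520)∘(561835,33222) = (561835·797122648497793485067201+286·33222·47134850318039357456520, 561835·47134850318039357456520+33222·797122648497793485067201) = (895702806436806213240996001675,52964017256829337557486465822)

561835 33222
631317134449 37330564740
709392124465745995 41947235681362578
797122648497793485067201 47134850318039357456520
895702806436806213240996001675 52964017256829337557486465822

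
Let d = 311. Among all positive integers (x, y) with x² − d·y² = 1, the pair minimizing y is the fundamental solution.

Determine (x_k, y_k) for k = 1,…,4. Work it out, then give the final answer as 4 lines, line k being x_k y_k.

[17; 1,1,1,2,1,…,1,1,34] for √311; ℓ=16 ⇒ convergent index 15
i=0: a=17 ⇒ p=17, q=1
…
i=2: a=1 ⇒ p=35, q=2
…
i=4: a=2 ⇒ p=141, q=8
i=5: a=1 ⇒ p=194, q=11
i=6: a=6 ⇒ p=1305, q=74
i=7: a=3 ⇒ p=4109, q=233
i=8: a=17 ⇒ p=71158, q=4035
…
i=10: a=6 ⇒ p=1376656, q=78063
…
i=14: a=1 ⇒ p=10724507, q=608131
i=15: a=1 ⇒ p=16883880, q=957397
fundamental: x₁=16883880, y₁=957397  (since 285065403854400 − 311·916609015609 = 1)
(16883880+957397√311)^2 = 570130807708799 + 32329152120720√311
(16883880+957397√311)^3 = 19252040283316857636360 + 1091683049815963029803√311
(16883880+957397√311)^4 = 650098275797375082487964044801 + 36863691222253451430108430560√311

16883880 957397
570130807708799 32329152120720
19252040283316857636360 1091683049815963029803
650098275797375082487964044801 36863691222253451430108430560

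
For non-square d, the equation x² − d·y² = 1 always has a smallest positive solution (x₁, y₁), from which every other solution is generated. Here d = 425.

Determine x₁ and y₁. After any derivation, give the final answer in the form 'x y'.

143649 6968

[20; 1,1,1,1,1,1,40] for √425; ℓ=7 ⇒ convergent index 13
i=0: a=20 ⇒ p=20, q=1
…
i=3: a=1 ⇒ p=62, q=3
i=4: a=1 ⇒ p=103, q=5
…
i=8: a=1 ⇒ p=11153, q=541
…
i=10: a=1 ⇒ p=33191, q=1610
i=11: a=1 ⇒ p=55229, q=2679
i=12: a=1 ⇒ p=88420, q=4289
i=13: a=1 ⇒ p=143649, q=6968
→ (143649, 6968).  Check: 143649²=20635035201, 425·6968²=20635035200, difference 1.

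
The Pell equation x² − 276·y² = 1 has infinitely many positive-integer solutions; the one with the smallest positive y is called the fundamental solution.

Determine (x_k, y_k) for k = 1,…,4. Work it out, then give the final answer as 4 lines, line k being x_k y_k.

7775 468
120901249 7277400
1880014414175 113163569532
29234224019520001 1759693498945200

√276 = [16; 1,1,1,1,2,2,2,1,1,1,1,32, …], period ℓ=12 (even) → k=11
a_0=16:  p_0=16·1+0=16,  q_0=16·0+1=1
…
a_2=1:  p_2=1·17+16=33,  q_2=1·1+1=2
a_3=1:  p_3=1·33+17=50,  q_3=1·2+1=3
a_4=1:  p_4=1·50+33=83,  q_4=1·3+2=5
…
a_6=2:  p_6=2·216+83=515,  q_6=2·13+5=31
…
a_8=1:  p_8=1·1246+515=1761,  q_8=1·75+31=106
…
a_10=1:  p_10=1·3007+1761=4768,  q_10=1·181+106=287
a_11=1:  p_11=1·4768+3007=7775,  q_11=1·287+181=468
fundamental: x₁=7775, y₁=468  (since 60450625 − 276·219024 = 1)
(x_2, y_2) = (7775·7775 + 276·468·468, 7775·468 + 468·7775) = (120901249, 7277400)
(x_3, y_3) = (7775·120901249 + 276·468·7277400, 7775·7277400 + 468·120901249) = (1880014414175, 113163569532)
(x_4, y_4) = (7775·1880014414175 + 276·468·113163569532, 7775·113163569532 + 468·1880014414175) = (29234224019520001, 1759693498945200)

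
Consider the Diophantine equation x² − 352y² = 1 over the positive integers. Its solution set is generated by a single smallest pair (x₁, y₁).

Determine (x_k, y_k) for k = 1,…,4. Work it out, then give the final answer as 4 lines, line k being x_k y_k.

√352 = [18; 1,3,5,9,5,3,1,36, …], period ℓ=8 (even) → k=7
k=0  a_k=18  p_k/q_k = 18/1
k=1  a_k=1  p_k/q_k = 19/1
k=2  a_k=3  p_k/q_k = 75/4
…
k=4  a_k=9  p_k/q_k = 3621/193
k=5  a_k=5  p_k/q_k = 18499/986
k=6  a_k=3  p_k/q_k = 59118/3151
k=7  a_k=1  p_k/q_k = 77617/4137
→ (77617, 4137).  Check: 77617²=6024398689, 352·4137²=6024398688, difference 1.
k=2:  x_2 = 77617·77617+352·4137·4137 = 12048797377,  y_2 = 77617·4137+4137·77617 = 642203058
k=3:  x_3 = 77617·12048797377+352·4137·642203058 = 1870383011943601,  y_3 = 77617·642203058+4137·12048797377 = 99691749501435
k=4:  x_4 = 77617·1870383011943601+352·4137·99691749501435 = 290347036464004160257,  y_4 = 77617·99691749501435+4137·1870383011943601 = 15475549041463557732

77617 4137
12048797377 642203058
1870383011943601 99691749501435
290347036464004160257 15475549041463557732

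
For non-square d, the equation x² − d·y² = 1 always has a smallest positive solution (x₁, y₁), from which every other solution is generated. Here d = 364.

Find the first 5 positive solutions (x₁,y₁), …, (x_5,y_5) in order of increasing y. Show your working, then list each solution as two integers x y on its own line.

[19; 12,1,2,3,1,8,1,3,2,1,12,38] for √364; ℓ=12 ⇒ convergent index 11
a_0=19:  p_0=19·1+0=19,  q_0=19·0+1=1
…
a_2=1:  p_2=1·229+19=248,  q_2=1·12+1=13
…
a_4=3:  p_4=3·725+248=2423,  q_4=3·38+13=127
…
a_10=1:  p_10=1·270499+119872=390371,  q_10=1·14178+6283=20461
a_11=12:  p_11=12·390371+270499=4954951,  q_11=12·20461+14178=259710
→ (4954951, 259710).  Check: 4954951²=24551539412401, 364·259710²=24551539412400, difference 1.
k=2:  x_2 = 4954951·4954951+364·259710·259710 = 49103078824801,  y_2 = 4954951·259710+259710·4954951 = 2573700648420
k=3:  x_3 = 4954951·49103078824801+364·259710·2573700648420 = 486606699052048124551,  y_3 = 4954951·2573700648420+259710·49103078824801 = 25505121203178395130
k=4:  x_4 = 4954951·486606699052048124551+364·259710·25505121203178395130 = 4822224700149240710505379201,  y_4 = 4954951·25505121203178395130+259710·486606699052048124551 = 252753251621617410554928840
k=5:  x_5 = 4954951·4822224700149240710505379201+364·259710·252753251621617410554928840 = 47787774200457874208819626306623751,  y_5 = 4954951·252753251621617410554928840+259710·4822224700149240710505379201 = 2504759953751544114971907242978550

4954951 259710
49103078824801 2573700648420
486606699052048124551 25505121203178395130
4822224700149240710505379201 252753251621617410554928840
47787774200457874208819626306623751 2504759953751544114971907242978550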